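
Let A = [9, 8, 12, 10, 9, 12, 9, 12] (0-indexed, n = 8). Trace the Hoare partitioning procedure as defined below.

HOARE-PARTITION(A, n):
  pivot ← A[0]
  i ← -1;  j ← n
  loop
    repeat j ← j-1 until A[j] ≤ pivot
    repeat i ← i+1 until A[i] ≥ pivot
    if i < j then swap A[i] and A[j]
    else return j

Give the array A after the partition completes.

[9, 8, 9, 10, 12, 12, 9, 12]

pivot=9
j stops at 6 (9), i stops at 0 (9); swap ⇒ [9, 8, 12, 10, 9, 12, 9, 12]
j stops at 4 (9), i stops at 2 (12); swap ⇒ [9, 8, 9, 10, 12, 12, 9, 12]
j stops at 2, i stops at 3; i≥j ⇒ return 2. A=[9, 8, 9, 10, 12, 12, 9, 12]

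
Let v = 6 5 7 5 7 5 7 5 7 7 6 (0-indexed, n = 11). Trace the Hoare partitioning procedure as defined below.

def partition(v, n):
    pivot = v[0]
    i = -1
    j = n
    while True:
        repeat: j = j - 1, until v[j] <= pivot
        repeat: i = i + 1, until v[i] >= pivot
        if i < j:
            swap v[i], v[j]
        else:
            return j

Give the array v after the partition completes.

6 5 5 5 5 7 7 7 7 7 6

pivot = v[0] = 6; i = -1, j = 11
j→10 (v[10]=6≤6), i→0 (v[0]=6≥6); i<j, swap → 6 5 7 5 7 5 7 5 7 7 6
j→7 (v[7]=5≤6), i→2 (v[2]=7≥6); i<j, swap → 6 5 5 5 7 5 7 7 7 7 6
j→5 (v[5]=5≤6), i→4 (v[4]=7≥6); i<j, swap → 6 5 5 5 5 7 7 7 7 7 6
j→4, i→5; i≥j, return j=4. v = 6 5 5 5 5 7 7 7 7 7 6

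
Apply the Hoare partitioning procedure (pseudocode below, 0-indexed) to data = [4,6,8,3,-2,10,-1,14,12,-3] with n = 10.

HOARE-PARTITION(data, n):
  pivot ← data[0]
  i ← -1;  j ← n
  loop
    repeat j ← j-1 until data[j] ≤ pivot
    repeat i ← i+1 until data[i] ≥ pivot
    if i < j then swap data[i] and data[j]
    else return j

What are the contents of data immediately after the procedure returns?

pivot=4
j stops at 9 (-3), i stops at 0 (4); swap ⇒ [-3,6,8,3,-2,10,-1,14,12,4]
j stops at 6 (-1), i stops at 1 (6); swap ⇒ [-3,-1,8,3,-2,10,6,14,12,4]
j stops at 4 (-2), i stops at 2 (8); swap ⇒ [-3,-1,-2,3,8,10,6,14,12,4]
j stops at 3, i stops at 4; i≥j ⇒ return 3. data=[-3,-1,-2,3,8,10,6,14,12,4]

[-3,-1,-2,3,8,10,6,14,12,4]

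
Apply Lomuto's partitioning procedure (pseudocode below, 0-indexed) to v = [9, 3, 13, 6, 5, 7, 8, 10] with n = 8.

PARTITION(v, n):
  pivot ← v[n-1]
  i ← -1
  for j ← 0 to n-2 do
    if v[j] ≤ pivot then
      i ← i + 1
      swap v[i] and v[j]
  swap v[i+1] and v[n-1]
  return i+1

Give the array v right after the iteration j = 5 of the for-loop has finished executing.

[9, 3, 6, 5, 7, 13, 8, 10]

pivot = v[7] = 10; i = -1
j=0: v[0]=9 ≤ 10 → i=0, swap v[0],v[0] (no change) → [9, 3, 13, 6, 5, 7, 8, 10]
j=1: v[1]=3 ≤ 10 → i=1, swap v[1],v[1] (no change) → [9, 3, 13, 6, 5, 7, 8, 10]
j=2: v[2]=13 > 10 → no swap
j=3: v[3]=6 ≤ 10 → i=2, swap v[2],v[3] → [9, 3, 6, 13, 5, 7, 8, 10]
j=4: v[4]=5 ≤ 10 → i=3, swap v[3],v[4] → [9, 3, 6, 5, 13, 7, 8, 10]
j=5: v[5]=7 ≤ 10 → i=4, swap v[4],v[5] → [9, 3, 6, 5, 7, 13, 8, 10]
(after j=5) v = [9, 3, 6, 5, 7, 13, 8, 10]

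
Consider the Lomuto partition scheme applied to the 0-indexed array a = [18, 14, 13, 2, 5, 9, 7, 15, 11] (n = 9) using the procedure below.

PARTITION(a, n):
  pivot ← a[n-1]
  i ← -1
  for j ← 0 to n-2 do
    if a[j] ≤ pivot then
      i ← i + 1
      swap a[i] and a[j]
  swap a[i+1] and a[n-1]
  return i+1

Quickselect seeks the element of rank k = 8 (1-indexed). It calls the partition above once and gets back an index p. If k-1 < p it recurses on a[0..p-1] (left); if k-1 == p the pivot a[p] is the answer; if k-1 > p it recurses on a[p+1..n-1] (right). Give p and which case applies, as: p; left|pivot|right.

4; right

pivot=11, i=-1
j=0: 18>11, skip
j=1: 14>11, skip
j=2: 13>11, skip
j=3: 2≤11, i=0, swap(0,3) ⇒ [2, 14, 13, 18, 5, 9, 7, 15, 11]
j=4: 5≤11, i=1, swap(1,4) ⇒ [2, 5, 13, 18, 14, 9, 7, 15, 11]
j=5: 9≤11, i=2, swap(2,5) ⇒ [2, 5, 9, 18, 14, 13, 7, 15, 11]
j=6: 7≤11, i=3, swap(3,6) ⇒ [2, 5, 9, 7, 14, 13, 18, 15, 11]
j=7: 15>11, skip
swap(4,8) ⇒ [2, 5, 9, 7, 11, 13, 18, 15, 14]; return 4
p = 4; k-1 = 7 > 4 ⇒ right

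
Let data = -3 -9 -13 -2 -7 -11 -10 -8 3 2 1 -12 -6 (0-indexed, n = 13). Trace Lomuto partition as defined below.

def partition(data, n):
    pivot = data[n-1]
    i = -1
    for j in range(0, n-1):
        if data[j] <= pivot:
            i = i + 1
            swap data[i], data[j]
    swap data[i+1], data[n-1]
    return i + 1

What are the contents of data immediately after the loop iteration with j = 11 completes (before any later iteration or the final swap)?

-9 -13 -7 -11 -10 -8 -12 -2 3 2 1 -3 -6

pivot = data[12] = -6; i = -1
j=0: data[0]=-3 > -6 → no swap
j=1: data[1]=-9 ≤ -6 → i=0, swap data[0],data[1] → -9 -3 -13 -2 -7 -11 -10 -8 3 2 1 -12 -6
j=2: data[2]=-13 ≤ -6 → i=1, swap data[1],data[2] → -9 -13 -3 -2 -7 -11 -10 -8 3 2 1 -12 -6
j=3: data[3]=-2 > -6 → no swap
j=4: data[4]=-7 ≤ -6 → i=2, swap data[2],data[4] → -9 -13 -7 -2 -3 -11 -10 -8 3 2 1 -12 -6
j=5: data[5]=-11 ≤ -6 → i=3, swap data[3],data[5] → -9 -13 -7 -11 -3 -2 -10 -8 3 2 1 -12 -6
j=6: data[6]=-10 ≤ -6 → i=4, swap data[4],data[6] → -9 -13 -7 -11 -10 -2 -3 -8 3 2 1 -12 -6
j=7: data[7]=-8 ≤ -6 → i=5, swap data[5],data[7] → -9 -13 -7 -11 -10 -8 -3 -2 3 2 1 -12 -6
j=8: data[8]=3 > -6 → no swap
j=9: data[9]=2 > -6 → no swap
j=10: data[10]=1 > -6 → no swap
j=11: data[11]=-12 ≤ -6 → i=6, swap data[6],data[11] → -9 -13 -7 -11 -10 -8 -12 -2 3 2 1 -3 -6
(after j=11) data = -9 -13 -7 -11 -10 -8 -12 -2 3 2 1 -3 -6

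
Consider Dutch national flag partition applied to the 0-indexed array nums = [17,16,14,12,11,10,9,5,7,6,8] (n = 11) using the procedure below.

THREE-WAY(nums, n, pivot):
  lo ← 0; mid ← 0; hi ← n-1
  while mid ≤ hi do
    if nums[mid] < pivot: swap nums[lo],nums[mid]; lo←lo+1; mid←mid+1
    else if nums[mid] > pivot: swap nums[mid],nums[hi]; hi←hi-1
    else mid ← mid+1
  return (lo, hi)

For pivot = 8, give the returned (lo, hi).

pivot = 8; lo=0, mid=0, hi=10
nums[mid]=17>8: swap nums[0],nums[10]; hi=9 → [8,16,14,12,11,10,9,5,7,6,17]
nums[mid]=8=8: mid=1
nums[mid]=16>8: swap nums[1],nums[9]; hi=8 → [8,6,14,12,11,10,9,5,7,16,17]
nums[mid]=6<8: swap nums[0],nums[1]; lo=1,mid=2 → [6,8,14,12,11,10,9,5,7,16,17]
nums[mid]=14>8: swap nums[2],nums[8]; hi=7 → [6,8,7,12,11,10,9,5,14,16,17]
nums[mid]=7<8: swap nums[1],nums[2]; lo=2,mid=3 → [6,7,8,12,11,10,9,5,14,16,17]
nums[mid]=12>8: swap nums[3],nums[7]; hi=6 → [6,7,8,5,11,10,9,12,14,16,17]
nums[mid]=5<8: swap nums[2],nums[3]; lo=3,mid=4 → [6,7,5,8,11,10,9,12,14,16,17]
nums[mid]=11>8: swap nums[4],nums[6]; hi=5 → [6,7,5,8,9,10,11,12,14,16,17]
nums[mid]=9>8: swap nums[4],nums[5]; hi=4 → [6,7,5,8,10,9,11,12,14,16,17]
nums[mid]=10>8: swap nums[4],nums[4]; hi=3 → [6,7,5,8,10,9,11,12,14,16,17]
end: lo=3, hi=3; nums = [6,7,5,8,10,9,11,12,14,16,17]

(3, 3)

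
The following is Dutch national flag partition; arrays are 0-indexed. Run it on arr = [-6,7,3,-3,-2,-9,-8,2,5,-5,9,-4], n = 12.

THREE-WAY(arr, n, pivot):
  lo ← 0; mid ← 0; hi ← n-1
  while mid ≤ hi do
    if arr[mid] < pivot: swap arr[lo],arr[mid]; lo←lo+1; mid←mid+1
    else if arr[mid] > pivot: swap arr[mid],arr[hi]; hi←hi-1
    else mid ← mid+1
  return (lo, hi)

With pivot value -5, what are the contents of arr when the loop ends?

[-6,-8,-9,-5,-2,-3,2,5,3,9,-4,7]

pivot = -5; lo=0, mid=0, hi=11
arr[mid]=-6<-5: swap arr[0],arr[0]; lo=1,mid=1 → [-6,7,3,-3,-2,-9,-8,2,5,-5,9,-4]
arr[mid]=7>-5: swap arr[1],arr[11]; hi=10 → [-6,-4,3,-3,-2,-9,-8,2,5,-5,9,7]
arr[mid]=-4>-5: swap arr[1],arr[10]; hi=9 → [-6,9,3,-3,-2,-9,-8,2,5,-5,-4,7]
arr[mid]=9>-5: swap arr[1],arr[9]; hi=8 → [-6,-5,3,-3,-2,-9,-8,2,5,9,-4,7]
arr[mid]=-5=-5: mid=2
arr[mid]=3>-5: swap arr[2],arr[8]; hi=7 → [-6,-5,5,-3,-2,-9,-8,2,3,9,-4,7]
arr[mid]=5>-5: swap arr[2],arr[7]; hi=6 → [-6,-5,2,-3,-2,-9,-8,5,3,9,-4,7]
arr[mid]=2>-5: swap arr[2],arr[6]; hi=5 → [-6,-5,-8,-3,-2,-9,2,5,3,9,-4,7]
arr[mid]=-8<-5: swap arr[1],arr[2]; lo=2,mid=3 → [-6,-8,-5,-3,-2,-9,2,5,3,9,-4,7]
arr[mid]=-3>-5: swap arr[3],arr[5]; hi=4 → [-6,-8,-5,-9,-2,-3,2,5,3,9,-4,7]
arr[mid]=-9<-5: swap arr[2],arr[3]; lo=3,mid=4 → [-6,-8,-9,-5,-2,-3,2,5,3,9,-4,7]
arr[mid]=-2>-5: swap arr[4],arr[4]; hi=3 → [-6,-8,-9,-5,-2,-3,2,5,3,9,-4,7]
end: lo=3, hi=3; arr = [-6,-8,-9,-5,-2,-3,2,5,3,9,-4,7]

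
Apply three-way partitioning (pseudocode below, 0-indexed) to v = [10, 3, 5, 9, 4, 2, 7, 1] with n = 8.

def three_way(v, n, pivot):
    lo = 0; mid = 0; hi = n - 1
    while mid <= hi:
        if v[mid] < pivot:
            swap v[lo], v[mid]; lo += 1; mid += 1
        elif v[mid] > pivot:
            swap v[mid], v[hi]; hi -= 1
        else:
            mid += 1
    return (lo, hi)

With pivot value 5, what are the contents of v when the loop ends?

[1, 3, 2, 4, 5, 7, 9, 10]

lo=0 mid=0 hi=7
10>5: swap(0,7), hi=6 ⇒ [1, 3, 5, 9, 4, 2, 7, 10]
1<5: swap(0,0), lo=1 mid=1 ⇒ [1, 3, 5, 9, 4, 2, 7, 10]
3<5: swap(1,1), lo=2 mid=2 ⇒ [1, 3, 5, 9, 4, 2, 7, 10]
5=5: mid=3
9>5: swap(3,6), hi=5 ⇒ [1, 3, 5, 7, 4, 2, 9, 10]
7>5: swap(3,5), hi=4 ⇒ [1, 3, 5, 2, 4, 7, 9, 10]
2<5: swap(2,3), lo=3 mid=4 ⇒ [1, 3, 2, 5, 4, 7, 9, 10]
4<5: swap(3,4), lo=4 mid=5 ⇒ [1, 3, 2, 4, 5, 7, 9, 10]
done. lo=4 hi=4; v=[1, 3, 2, 4, 5, 7, 9, 10]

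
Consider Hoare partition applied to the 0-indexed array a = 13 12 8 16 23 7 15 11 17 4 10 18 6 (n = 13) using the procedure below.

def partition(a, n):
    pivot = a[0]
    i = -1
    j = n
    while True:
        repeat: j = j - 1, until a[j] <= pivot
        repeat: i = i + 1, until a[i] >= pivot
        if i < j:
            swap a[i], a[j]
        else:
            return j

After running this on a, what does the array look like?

pivot=13
j stops at 12 (6), i stops at 0 (13); swap ⇒ 6 12 8 16 23 7 15 11 17 4 10 18 13
j stops at 10 (10), i stops at 3 (16); swap ⇒ 6 12 8 10 23 7 15 11 17 4 16 18 13
j stops at 9 (4), i stops at 4 (23); swap ⇒ 6 12 8 10 4 7 15 11 17 23 16 18 13
j stops at 7 (11), i stops at 6 (15); swap ⇒ 6 12 8 10 4 7 11 15 17 23 16 18 13
j stops at 6, i stops at 7; i≥j ⇒ return 6. a=6 12 8 10 4 7 11 15 17 23 16 18 13

6 12 8 10 4 7 11 15 17 23 16 18 13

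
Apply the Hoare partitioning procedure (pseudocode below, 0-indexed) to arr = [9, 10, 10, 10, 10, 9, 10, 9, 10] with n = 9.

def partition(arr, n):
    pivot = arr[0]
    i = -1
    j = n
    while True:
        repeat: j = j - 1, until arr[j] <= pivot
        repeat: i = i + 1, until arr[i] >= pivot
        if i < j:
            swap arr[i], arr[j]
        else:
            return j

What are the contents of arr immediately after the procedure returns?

[9, 9, 10, 10, 10, 10, 10, 9, 10]

pivot = arr[0] = 9; i = -1, j = 9
j→7 (arr[7]=9≤9), i→0 (arr[0]=9≥9); i<j, swap → [9, 10, 10, 10, 10, 9, 10, 9, 10]
j→5 (arr[5]=9≤9), i→1 (arr[1]=10≥9); i<j, swap → [9, 9, 10, 10, 10, 10, 10, 9, 10]
j→1, i→2; i≥j, return j=1. arr = [9, 9, 10, 10, 10, 10, 10, 9, 10]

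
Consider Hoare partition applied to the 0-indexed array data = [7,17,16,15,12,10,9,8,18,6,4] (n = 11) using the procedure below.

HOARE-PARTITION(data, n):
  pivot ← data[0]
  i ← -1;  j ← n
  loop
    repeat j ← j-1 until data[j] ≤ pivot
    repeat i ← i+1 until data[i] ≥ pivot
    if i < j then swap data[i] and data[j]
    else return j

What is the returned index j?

pivot = data[0] = 7; i = -1, j = 11
j→10 (data[10]=4≤7), i→0 (data[0]=7≥7); i<j, swap → [4,17,16,15,12,10,9,8,18,6,7]
j→9 (data[9]=6≤7), i→1 (data[1]=17≥7); i<j, swap → [4,6,16,15,12,10,9,8,18,17,7]
j→1, i→2; i≥j, return j=1. data = [4,6,16,15,12,10,9,8,18,17,7]

1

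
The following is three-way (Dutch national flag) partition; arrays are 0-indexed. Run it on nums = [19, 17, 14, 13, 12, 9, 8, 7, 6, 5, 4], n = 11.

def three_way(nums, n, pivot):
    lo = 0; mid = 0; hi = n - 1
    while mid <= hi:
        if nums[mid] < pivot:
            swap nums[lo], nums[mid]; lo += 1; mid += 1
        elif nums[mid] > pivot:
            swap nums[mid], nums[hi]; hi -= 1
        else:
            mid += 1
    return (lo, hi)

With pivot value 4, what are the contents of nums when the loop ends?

pivot = 4; lo=0, mid=0, hi=10
nums[mid]=19>4: swap nums[0],nums[10]; hi=9 → [4, 17, 14, 13, 12, 9, 8, 7, 6, 5, 19]
nums[mid]=4=4: mid=1
nums[mid]=17>4: swap nums[1],nums[9]; hi=8 → [4, 5, 14, 13, 12, 9, 8, 7, 6, 17, 19]
nums[mid]=5>4: swap nums[1],nums[8]; hi=7 → [4, 6, 14, 13, 12, 9, 8, 7, 5, 17, 19]
nums[mid]=6>4: swap nums[1],nums[7]; hi=6 → [4, 7, 14, 13, 12, 9, 8, 6, 5, 17, 19]
nums[mid]=7>4: swap nums[1],nums[6]; hi=5 → [4, 8, 14, 13, 12, 9, 7, 6, 5, 17, 19]
nums[mid]=8>4: swap nums[1],nums[5]; hi=4 → [4, 9, 14, 13, 12, 8, 7, 6, 5, 17, 19]
nums[mid]=9>4: swap nums[1],nums[4]; hi=3 → [4, 12, 14, 13, 9, 8, 7, 6, 5, 17, 19]
nums[mid]=12>4: swap nums[1],nums[3]; hi=2 → [4, 13, 14, 12, 9, 8, 7, 6, 5, 17, 19]
nums[mid]=13>4: swap nums[1],nums[2]; hi=1 → [4, 14, 13, 12, 9, 8, 7, 6, 5, 17, 19]
nums[mid]=14>4: swap nums[1],nums[1]; hi=0 → [4, 14, 13, 12, 9, 8, 7, 6, 5, 17, 19]
end: lo=0, hi=0; nums = [4, 14, 13, 12, 9, 8, 7, 6, 5, 17, 19]

[4, 14, 13, 12, 9, 8, 7, 6, 5, 17, 19]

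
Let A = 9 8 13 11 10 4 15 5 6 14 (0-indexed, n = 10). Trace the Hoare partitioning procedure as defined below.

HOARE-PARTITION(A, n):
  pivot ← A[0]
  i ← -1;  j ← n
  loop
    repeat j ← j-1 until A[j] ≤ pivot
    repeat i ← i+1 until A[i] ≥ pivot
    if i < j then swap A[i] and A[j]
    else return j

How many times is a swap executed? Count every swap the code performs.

3

pivot = A[0] = 9; i = -1, j = 10
j→8 (A[8]=6≤9), i→0 (A[0]=9≥9); i<j, swap → 6 8 13 11 10 4 15 5 9 14
j→7 (A[7]=5≤9), i→2 (A[2]=13≥9); i<j, swap → 6 8 5 11 10 4 15 13 9 14
j→5 (A[5]=4≤9), i→3 (A[3]=11≥9); i<j, swap → 6 8 5 4 10 11 15 13 9 14
j→3, i→4; i≥j, return j=3. A = 6 8 5 4 10 11 15 13 9 14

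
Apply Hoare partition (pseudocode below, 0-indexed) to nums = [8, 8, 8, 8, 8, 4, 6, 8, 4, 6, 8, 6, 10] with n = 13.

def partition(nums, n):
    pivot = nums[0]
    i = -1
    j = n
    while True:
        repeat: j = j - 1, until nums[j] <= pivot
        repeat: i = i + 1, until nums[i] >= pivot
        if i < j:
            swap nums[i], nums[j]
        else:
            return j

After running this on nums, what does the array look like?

pivot = nums[0] = 8; i = -1, j = 13
j→11 (nums[11]=6≤8), i→0 (nums[0]=8≥8); i<j, swap → [6, 8, 8, 8, 8, 4, 6, 8, 4, 6, 8, 8, 10]
j→10 (nums[10]=8≤8), i→1 (nums[1]=8≥8); i<j, swap → [6, 8, 8, 8, 8, 4, 6, 8, 4, 6, 8, 8, 10]
j→9 (nums[9]=6≤8), i→2 (nums[2]=8≥8); i<j, swap → [6, 8, 6, 8, 8, 4, 6, 8, 4, 8, 8, 8, 10]
j→8 (nums[8]=4≤8), i→3 (nums[3]=8≥8); i<j, swap → [6, 8, 6, 4, 8, 4, 6, 8, 8, 8, 8, 8, 10]
j→7 (nums[7]=8≤8), i→4 (nums[4]=8≥8); i<j, swap → [6, 8, 6, 4, 8, 4, 6, 8, 8, 8, 8, 8, 10]
j→6, i→7; i≥j, return j=6. nums = [6, 8, 6, 4, 8, 4, 6, 8, 8, 8, 8, 8, 10]

[6, 8, 6, 4, 8, 4, 6, 8, 8, 8, 8, 8, 10]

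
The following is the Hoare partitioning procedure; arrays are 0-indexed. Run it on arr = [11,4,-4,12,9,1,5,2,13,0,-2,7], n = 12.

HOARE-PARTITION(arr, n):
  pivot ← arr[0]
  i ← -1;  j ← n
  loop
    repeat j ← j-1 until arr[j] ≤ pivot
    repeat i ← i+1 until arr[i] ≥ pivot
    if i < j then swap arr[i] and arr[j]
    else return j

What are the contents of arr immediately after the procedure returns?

[7,4,-4,-2,9,1,5,2,0,13,12,11]

pivot=11
j stops at 11 (7), i stops at 0 (11); swap ⇒ [7,4,-4,12,9,1,5,2,13,0,-2,11]
j stops at 10 (-2), i stops at 3 (12); swap ⇒ [7,4,-4,-2,9,1,5,2,13,0,12,11]
j stops at 9 (0), i stops at 8 (13); swap ⇒ [7,4,-4,-2,9,1,5,2,0,13,12,11]
j stops at 8, i stops at 9; i≥j ⇒ return 8. arr=[7,4,-4,-2,9,1,5,2,0,13,12,11]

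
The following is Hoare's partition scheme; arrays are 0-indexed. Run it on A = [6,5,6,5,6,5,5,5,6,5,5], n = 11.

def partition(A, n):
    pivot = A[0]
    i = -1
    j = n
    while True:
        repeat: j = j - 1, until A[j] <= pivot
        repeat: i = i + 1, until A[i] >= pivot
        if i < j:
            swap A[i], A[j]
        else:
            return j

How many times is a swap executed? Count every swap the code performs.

3

pivot = A[0] = 6; i = -1, j = 11
j→10 (A[10]=5≤6), i→0 (A[0]=6≥6); i<j, swap → [5,5,6,5,6,5,5,5,6,5,6]
j→9 (A[9]=5≤6), i→2 (A[2]=6≥6); i<j, swap → [5,5,5,5,6,5,5,5,6,6,6]
j→8 (A[8]=6≤6), i→4 (A[4]=6≥6); i<j, swap → [5,5,5,5,6,5,5,5,6,6,6]
j→7, i→8; i≥j, return j=7. A = [5,5,5,5,6,5,5,5,6,6,6]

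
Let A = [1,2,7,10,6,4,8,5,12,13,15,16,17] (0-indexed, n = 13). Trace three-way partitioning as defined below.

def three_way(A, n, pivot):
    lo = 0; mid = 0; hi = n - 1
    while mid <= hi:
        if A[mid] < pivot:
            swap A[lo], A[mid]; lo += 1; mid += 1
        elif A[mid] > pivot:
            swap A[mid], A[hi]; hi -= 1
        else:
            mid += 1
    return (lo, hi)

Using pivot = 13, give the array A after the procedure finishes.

pivot = 13; lo=0, mid=0, hi=12
A[mid]=1<13: swap A[0],A[0]; lo=1,mid=1 → [1,2,7,10,6,4,8,5,12,13,15,16,17]
A[mid]=2<13: swap A[1],A[1]; lo=2,mid=2 → [1,2,7,10,6,4,8,5,12,13,15,16,17]
A[mid]=7<13: swap A[2],A[2]; lo=3,mid=3 → [1,2,7,10,6,4,8,5,12,13,15,16,17]
A[mid]=10<13: swap A[3],A[3]; lo=4,mid=4 → [1,2,7,10,6,4,8,5,12,13,15,16,17]
A[mid]=6<13: swap A[4],A[4]; lo=5,mid=5 → [1,2,7,10,6,4,8,5,12,13,15,16,17]
A[mid]=4<13: swap A[5],A[5]; lo=6,mid=6 → [1,2,7,10,6,4,8,5,12,13,15,16,17]
A[mid]=8<13: swap A[6],A[6]; lo=7,mid=7 → [1,2,7,10,6,4,8,5,12,13,15,16,17]
A[mid]=5<13: swap A[7],A[7]; lo=8,mid=8 → [1,2,7,10,6,4,8,5,12,13,15,16,17]
A[mid]=12<13: swap A[8],A[8]; lo=9,mid=9 → [1,2,7,10,6,4,8,5,12,13,15,16,17]
A[mid]=13=13: mid=10
A[mid]=15>13: swap A[10],A[12]; hi=11 → [1,2,7,10,6,4,8,5,12,13,17,16,15]
A[mid]=17>13: swap A[10],A[11]; hi=10 → [1,2,7,10,6,4,8,5,12,13,16,17,15]
A[mid]=16>13: swap A[10],A[10]; hi=9 → [1,2,7,10,6,4,8,5,12,13,16,17,15]
end: lo=9, hi=9; A = [1,2,7,10,6,4,8,5,12,13,16,17,15]

[1,2,7,10,6,4,8,5,12,13,16,17,15]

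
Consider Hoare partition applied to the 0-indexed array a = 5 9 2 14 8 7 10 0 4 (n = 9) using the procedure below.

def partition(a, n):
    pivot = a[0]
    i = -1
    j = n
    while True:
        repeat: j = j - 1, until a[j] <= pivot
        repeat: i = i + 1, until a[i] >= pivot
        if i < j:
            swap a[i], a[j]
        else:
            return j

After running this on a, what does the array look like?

4 0 2 14 8 7 10 9 5

pivot=5
j stops at 8 (4), i stops at 0 (5); swap ⇒ 4 9 2 14 8 7 10 0 5
j stops at 7 (0), i stops at 1 (9); swap ⇒ 4 0 2 14 8 7 10 9 5
j stops at 2, i stops at 3; i≥j ⇒ return 2. a=4 0 2 14 8 7 10 9 5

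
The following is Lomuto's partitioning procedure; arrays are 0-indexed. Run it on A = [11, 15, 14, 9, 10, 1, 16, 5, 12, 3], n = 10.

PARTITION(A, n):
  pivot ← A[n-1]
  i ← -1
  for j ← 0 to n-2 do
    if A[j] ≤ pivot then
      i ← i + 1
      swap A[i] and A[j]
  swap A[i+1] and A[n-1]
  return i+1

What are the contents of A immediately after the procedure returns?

pivot=3, i=-1
j=0: 11>3, skip
j=1: 15>3, skip
j=2: 14>3, skip
j=3: 9>3, skip
j=4: 10>3, skip
j=5: 1≤3, i=0, swap(0,5) ⇒ [1, 15, 14, 9, 10, 11, 16, 5, 12, 3]
j=6: 16>3, skip
j=7: 5>3, skip
j=8: 12>3, skip
swap(1,9) ⇒ [1, 3, 14, 9, 10, 11, 16, 5, 12, 15]; return 1

[1, 3, 14, 9, 10, 11, 16, 5, 12, 15]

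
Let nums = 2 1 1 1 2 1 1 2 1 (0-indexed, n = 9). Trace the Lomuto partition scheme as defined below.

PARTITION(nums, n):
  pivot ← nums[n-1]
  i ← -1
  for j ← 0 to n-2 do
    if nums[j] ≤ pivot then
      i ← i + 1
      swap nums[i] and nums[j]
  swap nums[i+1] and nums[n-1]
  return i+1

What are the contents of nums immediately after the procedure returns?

1 1 1 1 1 1 2 2 2

pivot=1, i=-1
j=0: 2>1, skip
j=1: 1≤1, i=0, swap(0,1) ⇒ 1 2 1 1 2 1 1 2 1
j=2: 1≤1, i=1, swap(1,2) ⇒ 1 1 2 1 2 1 1 2 1
j=3: 1≤1, i=2, swap(2,3) ⇒ 1 1 1 2 2 1 1 2 1
j=4: 2>1, skip
j=5: 1≤1, i=3, swap(3,5) ⇒ 1 1 1 1 2 2 1 2 1
j=6: 1≤1, i=4, swap(4,6) ⇒ 1 1 1 1 1 2 2 2 1
j=7: 2>1, skip
swap(5,8) ⇒ 1 1 1 1 1 1 2 2 2; return 5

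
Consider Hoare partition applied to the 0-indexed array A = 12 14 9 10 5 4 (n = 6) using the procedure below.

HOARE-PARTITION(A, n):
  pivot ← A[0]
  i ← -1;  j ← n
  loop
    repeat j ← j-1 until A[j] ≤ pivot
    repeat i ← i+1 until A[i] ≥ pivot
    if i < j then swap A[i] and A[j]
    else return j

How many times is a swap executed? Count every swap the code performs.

pivot=12
j stops at 5 (4), i stops at 0 (12); swap ⇒ 4 14 9 10 5 12
j stops at 4 (5), i stops at 1 (14); swap ⇒ 4 5 9 10 14 12
j stops at 3, i stops at 4; i≥j ⇒ return 3. A=4 5 9 10 14 12

2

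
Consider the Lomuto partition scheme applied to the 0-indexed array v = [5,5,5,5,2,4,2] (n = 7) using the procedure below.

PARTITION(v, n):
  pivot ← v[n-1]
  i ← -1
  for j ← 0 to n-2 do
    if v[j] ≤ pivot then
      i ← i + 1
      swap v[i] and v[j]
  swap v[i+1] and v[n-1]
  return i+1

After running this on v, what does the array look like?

pivot = v[6] = 2; i = -1
j=0: v[0]=5 > 2 → no swap
j=1: v[1]=5 > 2 → no swap
j=2: v[2]=5 > 2 → no swap
j=3: v[3]=5 > 2 → no swap
j=4: v[4]=2 ≤ 2 → i=0, swap v[0],v[4] → [2,5,5,5,5,4,2]
j=5: v[5]=4 > 2 → no swap
final swap v[1],v[6] → [2,2,5,5,5,4,5]; return 1

[2,2,5,5,5,4,5]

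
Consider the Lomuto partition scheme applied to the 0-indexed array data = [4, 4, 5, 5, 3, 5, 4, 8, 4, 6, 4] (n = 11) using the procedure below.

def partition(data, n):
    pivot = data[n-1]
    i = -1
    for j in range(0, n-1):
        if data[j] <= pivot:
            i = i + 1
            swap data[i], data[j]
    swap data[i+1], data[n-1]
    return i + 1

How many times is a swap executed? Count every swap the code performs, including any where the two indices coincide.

6

pivot=4, i=-1
j=0: 4≤4, i=0, swap(0,0) ⇒ [4, 4, 5, 5, 3, 5, 4, 8, 4, 6, 4]
j=1: 4≤4, i=1, swap(1,1) ⇒ [4, 4, 5, 5, 3, 5, 4, 8, 4, 6, 4]
j=2: 5>4, skip
j=3: 5>4, skip
j=4: 3≤4, i=2, swap(2,4) ⇒ [4, 4, 3, 5, 5, 5, 4, 8, 4, 6, 4]
j=5: 5>4, skip
j=6: 4≤4, i=3, swap(3,6) ⇒ [4, 4, 3, 4, 5, 5, 5, 8, 4, 6, 4]
j=7: 8>4, skip
j=8: 4≤4, i=4, swap(4,8) ⇒ [4, 4, 3, 4, 4, 5, 5, 8, 5, 6, 4]
j=9: 6>4, skip
swap(5,10) ⇒ [4, 4, 3, 4, 4, 4, 5, 8, 5, 6, 5]; return 5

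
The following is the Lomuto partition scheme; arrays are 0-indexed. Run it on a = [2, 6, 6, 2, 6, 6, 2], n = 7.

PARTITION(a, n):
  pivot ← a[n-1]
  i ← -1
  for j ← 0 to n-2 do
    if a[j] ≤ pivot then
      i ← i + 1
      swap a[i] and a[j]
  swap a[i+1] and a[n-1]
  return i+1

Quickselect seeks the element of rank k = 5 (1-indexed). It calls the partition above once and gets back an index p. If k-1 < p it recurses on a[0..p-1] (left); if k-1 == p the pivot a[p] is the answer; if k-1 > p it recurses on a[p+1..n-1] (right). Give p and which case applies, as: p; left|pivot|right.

pivot=2, i=-1
j=0: 2≤2, i=0, swap(0,0) ⇒ [2, 6, 6, 2, 6, 6, 2]
j=1: 6>2, skip
j=2: 6>2, skip
j=3: 2≤2, i=1, swap(1,3) ⇒ [2, 2, 6, 6, 6, 6, 2]
j=4: 6>2, skip
j=5: 6>2, skip
swap(2,6) ⇒ [2, 2, 2, 6, 6, 6, 6]; return 2
p = 2; k-1 = 4 > 2 ⇒ right

2; right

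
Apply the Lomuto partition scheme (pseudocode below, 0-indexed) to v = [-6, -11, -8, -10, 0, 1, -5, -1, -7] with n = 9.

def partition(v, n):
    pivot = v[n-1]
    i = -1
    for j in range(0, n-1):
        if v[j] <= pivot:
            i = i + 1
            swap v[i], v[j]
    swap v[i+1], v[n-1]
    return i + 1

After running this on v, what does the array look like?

pivot=-7, i=-1
j=0: -6>-7, skip
j=1: -11≤-7, i=0, swap(0,1) ⇒ [-11, -6, -8, -10, 0, 1, -5, -1, -7]
j=2: -8≤-7, i=1, swap(1,2) ⇒ [-11, -8, -6, -10, 0, 1, -5, -1, -7]
j=3: -10≤-7, i=2, swap(2,3) ⇒ [-11, -8, -10, -6, 0, 1, -5, -1, -7]
j=4: 0>-7, skip
j=5: 1>-7, skip
j=6: -5>-7, skip
j=7: -1>-7, skip
swap(3,8) ⇒ [-11, -8, -10, -7, 0, 1, -5, -1, -6]; return 3

[-11, -8, -10, -7, 0, 1, -5, -1, -6]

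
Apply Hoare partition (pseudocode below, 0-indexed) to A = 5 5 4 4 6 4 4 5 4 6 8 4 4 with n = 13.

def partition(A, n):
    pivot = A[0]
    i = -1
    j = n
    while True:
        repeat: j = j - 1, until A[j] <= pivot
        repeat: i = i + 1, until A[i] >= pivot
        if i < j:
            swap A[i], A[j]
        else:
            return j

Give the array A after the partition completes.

pivot = A[0] = 5; i = -1, j = 13
j→12 (A[12]=4≤5), i→0 (A[0]=5≥5); i<j, swap → 4 5 4 4 6 4 4 5 4 6 8 4 5
j→11 (A[11]=4≤5), i→1 (A[1]=5≥5); i<j, swap → 4 4 4 4 6 4 4 5 4 6 8 5 5
j→8 (A[8]=4≤5), i→4 (A[4]=6≥5); i<j, swap → 4 4 4 4 4 4 4 5 6 6 8 5 5
j→7, i→7; i≥j, return j=7. A = 4 4 4 4 4 4 4 5 6 6 8 5 5

4 4 4 4 4 4 4 5 6 6 8 5 5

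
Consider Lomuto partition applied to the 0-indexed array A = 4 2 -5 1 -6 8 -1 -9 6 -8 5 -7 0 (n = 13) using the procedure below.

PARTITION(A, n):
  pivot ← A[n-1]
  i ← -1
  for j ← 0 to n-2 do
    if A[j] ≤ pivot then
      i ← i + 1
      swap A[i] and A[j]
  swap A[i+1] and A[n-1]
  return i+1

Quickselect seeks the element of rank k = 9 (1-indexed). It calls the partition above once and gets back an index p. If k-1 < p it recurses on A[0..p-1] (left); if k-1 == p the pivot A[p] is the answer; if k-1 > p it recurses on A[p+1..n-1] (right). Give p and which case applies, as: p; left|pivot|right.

pivot=0, i=-1
j=0: 4>0, skip
j=1: 2>0, skip
j=2: -5≤0, i=0, swap(0,2) ⇒ -5 2 4 1 -6 8 -1 -9 6 -8 5 -7 0
j=3: 1>0, skip
j=4: -6≤0, i=1, swap(1,4) ⇒ -5 -6 4 1 2 8 -1 -9 6 -8 5 -7 0
j=5: 8>0, skip
j=6: -1≤0, i=2, swap(2,6) ⇒ -5 -6 -1 1 2 8 4 -9 6 -8 5 -7 0
j=7: -9≤0, i=3, swap(3,7) ⇒ -5 -6 -1 -9 2 8 4 1 6 -8 5 -7 0
j=8: 6>0, skip
j=9: -8≤0, i=4, swap(4,9) ⇒ -5 -6 -1 -9 -8 8 4 1 6 2 5 -7 0
j=10: 5>0, skip
j=11: -7≤0, i=5, swap(5,11) ⇒ -5 -6 -1 -9 -8 -7 4 1 6 2 5 8 0
swap(6,12) ⇒ -5 -6 -1 -9 -8 -7 0 1 6 2 5 8 4; return 6
p = 6; k-1 = 8 > 6 ⇒ right

6; right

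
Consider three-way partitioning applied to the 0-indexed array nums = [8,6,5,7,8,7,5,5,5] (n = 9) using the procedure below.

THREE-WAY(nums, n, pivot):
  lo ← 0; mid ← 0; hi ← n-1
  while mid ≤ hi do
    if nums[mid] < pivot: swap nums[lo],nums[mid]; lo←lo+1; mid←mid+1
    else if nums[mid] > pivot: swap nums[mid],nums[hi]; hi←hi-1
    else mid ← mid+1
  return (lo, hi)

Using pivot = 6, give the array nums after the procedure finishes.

pivot = 6; lo=0, mid=0, hi=8
nums[mid]=8>6: swap nums[0],nums[8]; hi=7 → [5,6,5,7,8,7,5,5,8]
nums[mid]=5<6: swap nums[0],nums[0]; lo=1,mid=1 → [5,6,5,7,8,7,5,5,8]
nums[mid]=6=6: mid=2
nums[mid]=5<6: swap nums[1],nums[2]; lo=2,mid=3 → [5,5,6,7,8,7,5,5,8]
nums[mid]=7>6: swap nums[3],nums[7]; hi=6 → [5,5,6,5,8,7,5,7,8]
nums[mid]=5<6: swap nums[2],nums[3]; lo=3,mid=4 → [5,5,5,6,8,7,5,7,8]
nums[mid]=8>6: swap nums[4],nums[6]; hi=5 → [5,5,5,6,5,7,8,7,8]
nums[mid]=5<6: swap nums[3],nums[4]; lo=4,mid=5 → [5,5,5,5,6,7,8,7,8]
nums[mid]=7>6: swap nums[5],nums[5]; hi=4 → [5,5,5,5,6,7,8,7,8]
end: lo=4, hi=4; nums = [5,5,5,5,6,7,8,7,8]

[5,5,5,5,6,7,8,7,8]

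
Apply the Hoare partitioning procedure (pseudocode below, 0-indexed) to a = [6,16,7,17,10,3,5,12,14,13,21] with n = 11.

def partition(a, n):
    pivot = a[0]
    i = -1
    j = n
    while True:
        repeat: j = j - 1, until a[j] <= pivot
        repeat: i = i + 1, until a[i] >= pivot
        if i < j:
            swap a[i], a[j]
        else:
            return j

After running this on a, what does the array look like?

[5,3,7,17,10,16,6,12,14,13,21]

pivot = a[0] = 6; i = -1, j = 11
j→6 (a[6]=5≤6), i→0 (a[0]=6≥6); i<j, swap → [5,16,7,17,10,3,6,12,14,13,21]
j→5 (a[5]=3≤6), i→1 (a[1]=16≥6); i<j, swap → [5,3,7,17,10,16,6,12,14,13,21]
j→1, i→2; i≥j, return j=1. a = [5,3,7,17,10,16,6,12,14,13,21]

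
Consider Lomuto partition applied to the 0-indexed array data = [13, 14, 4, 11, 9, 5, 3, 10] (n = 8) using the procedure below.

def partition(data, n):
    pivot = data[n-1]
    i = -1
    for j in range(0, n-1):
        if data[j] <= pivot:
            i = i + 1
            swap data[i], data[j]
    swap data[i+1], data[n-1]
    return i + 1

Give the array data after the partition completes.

pivot = data[7] = 10; i = -1
j=0: data[0]=13 > 10 → no swap
j=1: data[1]=14 > 10 → no swap
j=2: data[2]=4 ≤ 10 → i=0, swap data[0],data[2] → [4, 14, 13, 11, 9, 5, 3, 10]
j=3: data[3]=11 > 10 → no swap
j=4: data[4]=9 ≤ 10 → i=1, swap data[1],data[4] → [4, 9, 13, 11, 14, 5, 3, 10]
j=5: data[5]=5 ≤ 10 → i=2, swap data[2],data[5] → [4, 9, 5, 11, 14, 13, 3, 10]
j=6: data[6]=3 ≤ 10 → i=3, swap data[3],data[6] → [4, 9, 5, 3, 14, 13, 11, 10]
final swap data[4],data[7] → [4, 9, 5, 3, 10, 13, 11, 14]; return 4

[4, 9, 5, 3, 10, 13, 11, 14]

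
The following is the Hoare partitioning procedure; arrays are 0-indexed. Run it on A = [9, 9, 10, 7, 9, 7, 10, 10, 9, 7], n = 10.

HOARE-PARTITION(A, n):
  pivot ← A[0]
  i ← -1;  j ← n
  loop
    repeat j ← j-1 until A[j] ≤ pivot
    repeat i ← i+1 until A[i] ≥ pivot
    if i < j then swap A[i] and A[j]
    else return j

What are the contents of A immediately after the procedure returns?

[7, 9, 7, 7, 9, 10, 10, 10, 9, 9]

pivot = A[0] = 9; i = -1, j = 10
j→9 (A[9]=7≤9), i→0 (A[0]=9≥9); i<j, swap → [7, 9, 10, 7, 9, 7, 10, 10, 9, 9]
j→8 (A[8]=9≤9), i→1 (A[1]=9≥9); i<j, swap → [7, 9, 10, 7, 9, 7, 10, 10, 9, 9]
j→5 (A[5]=7≤9), i→2 (A[2]=10≥9); i<j, swap → [7, 9, 7, 7, 9, 10, 10, 10, 9, 9]
j→4, i→4; i≥j, return j=4. A = [7, 9, 7, 7, 9, 10, 10, 10, 9, 9]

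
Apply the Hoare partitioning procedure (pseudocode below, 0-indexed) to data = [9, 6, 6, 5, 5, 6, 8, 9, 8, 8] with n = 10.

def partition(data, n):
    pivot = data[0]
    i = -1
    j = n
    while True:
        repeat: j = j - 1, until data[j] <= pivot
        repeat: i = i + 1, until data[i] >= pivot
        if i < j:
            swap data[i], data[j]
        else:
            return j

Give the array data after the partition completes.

[8, 6, 6, 5, 5, 6, 8, 8, 9, 9]

pivot=9
j stops at 9 (8), i stops at 0 (9); swap ⇒ [8, 6, 6, 5, 5, 6, 8, 9, 8, 9]
j stops at 8 (8), i stops at 7 (9); swap ⇒ [8, 6, 6, 5, 5, 6, 8, 8, 9, 9]
j stops at 7, i stops at 8; i≥j ⇒ return 7. data=[8, 6, 6, 5, 5, 6, 8, 8, 9, 9]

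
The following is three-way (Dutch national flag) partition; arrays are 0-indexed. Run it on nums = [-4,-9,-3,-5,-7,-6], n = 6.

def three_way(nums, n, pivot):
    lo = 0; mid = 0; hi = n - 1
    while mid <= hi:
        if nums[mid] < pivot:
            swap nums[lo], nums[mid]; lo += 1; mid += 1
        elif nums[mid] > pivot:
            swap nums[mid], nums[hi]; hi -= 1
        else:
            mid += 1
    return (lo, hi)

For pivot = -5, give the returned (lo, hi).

(3, 3)

lo=0 mid=0 hi=5
-4>-5: swap(0,5), hi=4 ⇒ [-6,-9,-3,-5,-7,-4]
-6<-5: swap(0,0), lo=1 mid=1 ⇒ [-6,-9,-3,-5,-7,-4]
-9<-5: swap(1,1), lo=2 mid=2 ⇒ [-6,-9,-3,-5,-7,-4]
-3>-5: swap(2,4), hi=3 ⇒ [-6,-9,-7,-5,-3,-4]
-7<-5: swap(2,2), lo=3 mid=3 ⇒ [-6,-9,-7,-5,-3,-4]
-5=-5: mid=4
done. lo=3 hi=3; nums=[-6,-9,-7,-5,-3,-4]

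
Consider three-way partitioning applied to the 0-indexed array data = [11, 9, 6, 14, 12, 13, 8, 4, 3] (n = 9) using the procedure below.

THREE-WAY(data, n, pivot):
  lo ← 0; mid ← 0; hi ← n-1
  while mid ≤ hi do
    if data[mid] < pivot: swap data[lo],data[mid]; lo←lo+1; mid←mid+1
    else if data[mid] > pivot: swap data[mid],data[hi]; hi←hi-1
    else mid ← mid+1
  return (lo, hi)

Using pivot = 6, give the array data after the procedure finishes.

pivot = 6; lo=0, mid=0, hi=8
data[mid]=11>6: swap data[0],data[8]; hi=7 → [3, 9, 6, 14, 12, 13, 8, 4, 11]
data[mid]=3<6: swap data[0],data[0]; lo=1,mid=1 → [3, 9, 6, 14, 12, 13, 8, 4, 11]
data[mid]=9>6: swap data[1],data[7]; hi=6 → [3, 4, 6, 14, 12, 13, 8, 9, 11]
data[mid]=4<6: swap data[1],data[1]; lo=2,mid=2 → [3, 4, 6, 14, 12, 13, 8, 9, 11]
data[mid]=6=6: mid=3
data[mid]=14>6: swap data[3],data[6]; hi=5 → [3, 4, 6, 8, 12, 13, 14, 9, 11]
data[mid]=8>6: swap data[3],data[5]; hi=4 → [3, 4, 6, 13, 12, 8, 14, 9, 11]
data[mid]=13>6: swap data[3],data[4]; hi=3 → [3, 4, 6, 12, 13, 8, 14, 9, 11]
data[mid]=12>6: swap data[3],data[3]; hi=2 → [3, 4, 6, 12, 13, 8, 14, 9, 11]
end: lo=2, hi=2; data = [3, 4, 6, 12, 13, 8, 14, 9, 11]

[3, 4, 6, 12, 13, 8, 14, 9, 11]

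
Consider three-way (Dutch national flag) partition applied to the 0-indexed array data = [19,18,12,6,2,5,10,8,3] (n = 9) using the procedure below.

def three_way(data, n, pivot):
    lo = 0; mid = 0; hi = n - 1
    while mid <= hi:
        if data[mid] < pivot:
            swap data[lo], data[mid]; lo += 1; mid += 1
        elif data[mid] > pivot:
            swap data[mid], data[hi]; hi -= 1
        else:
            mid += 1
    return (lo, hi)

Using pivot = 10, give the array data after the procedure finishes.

[3,8,6,2,5,10,12,18,19]

pivot = 10; lo=0, mid=0, hi=8
data[mid]=19>10: swap data[0],data[8]; hi=7 → [3,18,12,6,2,5,10,8,19]
data[mid]=3<10: swap data[0],data[0]; lo=1,mid=1 → [3,18,12,6,2,5,10,8,19]
data[mid]=18>10: swap data[1],data[7]; hi=6 → [3,8,12,6,2,5,10,18,19]
data[mid]=8<10: swap data[1],data[1]; lo=2,mid=2 → [3,8,12,6,2,5,10,18,19]
data[mid]=12>10: swap data[2],data[6]; hi=5 → [3,8,10,6,2,5,12,18,19]
data[mid]=10=10: mid=3
data[mid]=6<10: swap data[2],data[3]; lo=3,mid=4 → [3,8,6,10,2,5,12,18,19]
data[mid]=2<10: swap data[3],data[4]; lo=4,mid=5 → [3,8,6,2,10,5,12,18,19]
data[mid]=5<10: swap data[4],data[5]; lo=5,mid=6 → [3,8,6,2,5,10,12,18,19]
end: lo=5, hi=5; data = [3,8,6,2,5,10,12,18,19]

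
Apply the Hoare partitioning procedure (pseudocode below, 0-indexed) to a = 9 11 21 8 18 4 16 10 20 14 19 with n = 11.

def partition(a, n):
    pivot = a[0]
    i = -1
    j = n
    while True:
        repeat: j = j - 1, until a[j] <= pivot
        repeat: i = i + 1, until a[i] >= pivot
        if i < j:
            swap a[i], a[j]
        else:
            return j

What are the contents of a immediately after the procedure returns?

pivot = a[0] = 9; i = -1, j = 11
j→5 (a[5]=4≤9), i→0 (a[0]=9≥9); i<j, swap → 4 11 21 8 18 9 16 10 20 14 19
j→3 (a[3]=8≤9), i→1 (a[1]=11≥9); i<j, swap → 4 8 21 11 18 9 16 10 20 14 19
j→1, i→2; i≥j, return j=1. a = 4 8 21 11 18 9 16 10 20 14 19

4 8 21 11 18 9 16 10 20 14 19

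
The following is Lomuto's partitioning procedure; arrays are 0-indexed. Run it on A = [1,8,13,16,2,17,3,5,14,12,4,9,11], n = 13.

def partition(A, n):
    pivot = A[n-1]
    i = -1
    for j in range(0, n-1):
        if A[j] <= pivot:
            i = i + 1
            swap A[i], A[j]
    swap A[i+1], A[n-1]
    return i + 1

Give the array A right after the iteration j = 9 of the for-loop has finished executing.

[1,8,2,3,5,17,16,13,14,12,4,9,11]

pivot=11, i=-1
j=0: 1≤11, i=0, swap(0,0) ⇒ [1,8,13,16,2,17,3,5,14,12,4,9,11]
j=1: 8≤11, i=1, swap(1,1) ⇒ [1,8,13,16,2,17,3,5,14,12,4,9,11]
j=2: 13>11, skip
j=3: 16>11, skip
j=4: 2≤11, i=2, swap(2,4) ⇒ [1,8,2,16,13,17,3,5,14,12,4,9,11]
j=5: 17>11, skip
j=6: 3≤11, i=3, swap(3,6) ⇒ [1,8,2,3,13,17,16,5,14,12,4,9,11]
j=7: 5≤11, i=4, swap(4,7) ⇒ [1,8,2,3,5,17,16,13,14,12,4,9,11]
j=8: 14>11, skip
j=9: 12>11, skip
(after j=9) A = [1,8,2,3,5,17,16,13,14,12,4,9,11]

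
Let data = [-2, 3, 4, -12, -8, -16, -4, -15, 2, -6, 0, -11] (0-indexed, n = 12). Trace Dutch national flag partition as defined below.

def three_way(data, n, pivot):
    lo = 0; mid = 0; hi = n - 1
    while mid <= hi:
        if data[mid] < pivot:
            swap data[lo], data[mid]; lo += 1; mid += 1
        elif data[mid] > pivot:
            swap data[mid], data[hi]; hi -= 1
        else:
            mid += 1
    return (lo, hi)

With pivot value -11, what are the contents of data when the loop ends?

[-15, -16, -12, -11, -8, -4, 4, 2, -6, 0, 3, -2]

pivot = -11; lo=0, mid=0, hi=11
data[mid]=-2>-11: swap data[0],data[11]; hi=10 → [-11, 3, 4, -12, -8, -16, -4, -15, 2, -6, 0, -2]
data[mid]=-11=-11: mid=1
data[mid]=3>-11: swap data[1],data[10]; hi=9 → [-11, 0, 4, -12, -8, -16, -4, -15, 2, -6, 3, -2]
data[mid]=0>-11: swap data[1],data[9]; hi=8 → [-11, -6, 4, -12, -8, -16, -4, -15, 2, 0, 3, -2]
data[mid]=-6>-11: swap data[1],data[8]; hi=7 → [-11, 2, 4, -12, -8, -16, -4, -15, -6, 0, 3, -2]
data[mid]=2>-11: swap data[1],data[7]; hi=6 → [-11, -15, 4, -12, -8, -16, -4, 2, -6, 0, 3, -2]
data[mid]=-15<-11: swap data[0],data[1]; lo=1,mid=2 → [-15, -11, 4, -12, -8, -16, -4, 2, -6, 0, 3, -2]
data[mid]=4>-11: swap data[2],data[6]; hi=5 → [-15, -11, -4, -12, -8, -16, 4, 2, -6, 0, 3, -2]
data[mid]=-4>-11: swap data[2],data[5]; hi=4 → [-15, -11, -16, -12, -8, -4, 4, 2, -6, 0, 3, -2]
data[mid]=-16<-11: swap data[1],data[2]; lo=2,mid=3 → [-15, -16, -11, -12, -8, -4, 4, 2, -6, 0, 3, -2]
data[mid]=-12<-11: swap data[2],data[3]; lo=3,mid=4 → [-15, -16, -12, -11, -8, -4, 4, 2, -6, 0, 3, -2]
data[mid]=-8>-11: swap data[4],data[4]; hi=3 → [-15, -16, -12, -11, -8, -4, 4, 2, -6, 0, 3, -2]
end: lo=3, hi=3; data = [-15, -16, -12, -11, -8, -4, 4, 2, -6, 0, 3, -2]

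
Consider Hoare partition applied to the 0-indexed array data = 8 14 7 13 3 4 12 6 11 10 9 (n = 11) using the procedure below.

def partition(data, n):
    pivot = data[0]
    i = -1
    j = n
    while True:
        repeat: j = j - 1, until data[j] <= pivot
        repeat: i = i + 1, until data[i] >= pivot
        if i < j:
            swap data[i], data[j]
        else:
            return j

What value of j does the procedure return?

pivot = data[0] = 8; i = -1, j = 11
j→7 (data[7]=6≤8), i→0 (data[0]=8≥8); i<j, swap → 6 14 7 13 3 4 12 8 11 10 9
j→5 (data[5]=4≤8), i→1 (data[1]=14≥8); i<j, swap → 6 4 7 13 3 14 12 8 11 10 9
j→4 (data[4]=3≤8), i→3 (data[3]=13≥8); i<j, swap → 6 4 7 3 13 14 12 8 11 10 9
j→3, i→4; i≥j, return j=3. data = 6 4 7 3 13 14 12 8 11 10 9

3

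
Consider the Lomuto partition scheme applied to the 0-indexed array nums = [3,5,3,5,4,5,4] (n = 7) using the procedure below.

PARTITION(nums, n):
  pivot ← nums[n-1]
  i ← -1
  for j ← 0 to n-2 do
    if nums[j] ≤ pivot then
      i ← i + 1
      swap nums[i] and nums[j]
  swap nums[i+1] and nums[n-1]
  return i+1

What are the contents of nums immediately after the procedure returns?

pivot=4, i=-1
j=0: 3≤4, i=0, swap(0,0) ⇒ [3,5,3,5,4,5,4]
j=1: 5>4, skip
j=2: 3≤4, i=1, swap(1,2) ⇒ [3,3,5,5,4,5,4]
j=3: 5>4, skip
j=4: 4≤4, i=2, swap(2,4) ⇒ [3,3,4,5,5,5,4]
j=5: 5>4, skip
swap(3,6) ⇒ [3,3,4,4,5,5,5]; return 3

[3,3,4,4,5,5,5]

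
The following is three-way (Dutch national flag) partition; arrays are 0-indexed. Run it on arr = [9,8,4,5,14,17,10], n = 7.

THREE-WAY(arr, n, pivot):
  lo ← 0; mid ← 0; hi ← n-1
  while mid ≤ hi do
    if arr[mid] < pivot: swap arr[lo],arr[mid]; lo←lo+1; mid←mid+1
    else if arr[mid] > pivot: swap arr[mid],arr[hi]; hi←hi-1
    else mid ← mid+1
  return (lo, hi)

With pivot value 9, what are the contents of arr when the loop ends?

pivot = 9; lo=0, mid=0, hi=6
arr[mid]=9=9: mid=1
arr[mid]=8<9: swap arr[0],arr[1]; lo=1,mid=2 → [8,9,4,5,14,17,10]
arr[mid]=4<9: swap arr[1],arr[2]; lo=2,mid=3 → [8,4,9,5,14,17,10]
arr[mid]=5<9: swap arr[2],arr[3]; lo=3,mid=4 → [8,4,5,9,14,17,10]
arr[mid]=14>9: swap arr[4],arr[6]; hi=5 → [8,4,5,9,10,17,14]
arr[mid]=10>9: swap arr[4],arr[5]; hi=4 → [8,4,5,9,17,10,14]
arr[mid]=17>9: swap arr[4],arr[4]; hi=3 → [8,4,5,9,17,10,14]
end: lo=3, hi=3; arr = [8,4,5,9,17,10,14]

[8,4,5,9,17,10,14]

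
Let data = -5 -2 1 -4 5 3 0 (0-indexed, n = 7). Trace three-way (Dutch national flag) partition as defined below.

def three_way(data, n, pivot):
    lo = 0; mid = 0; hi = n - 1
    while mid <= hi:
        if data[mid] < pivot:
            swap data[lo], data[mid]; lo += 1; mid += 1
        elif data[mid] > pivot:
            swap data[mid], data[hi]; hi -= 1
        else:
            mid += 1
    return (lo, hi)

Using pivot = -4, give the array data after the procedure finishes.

pivot = -4; lo=0, mid=0, hi=6
data[mid]=-5<-4: swap data[0],data[0]; lo=1,mid=1 → -5 -2 1 -4 5 3 0
data[mid]=-2>-4: swap data[1],data[6]; hi=5 → -5 0 1 -4 5 3 -2
data[mid]=0>-4: swap data[1],data[5]; hi=4 → -5 3 1 -4 5 0 -2
data[mid]=3>-4: swap data[1],data[4]; hi=3 → -5 5 1 -4 3 0 -2
data[mid]=5>-4: swap data[1],data[3]; hi=2 → -5 -4 1 5 3 0 -2
data[mid]=-4=-4: mid=2
data[mid]=1>-4: swap data[2],data[2]; hi=1 → -5 -4 1 5 3 0 -2
end: lo=1, hi=1; data = -5 -4 1 5 3 0 -2

-5 -4 1 5 3 0 -2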